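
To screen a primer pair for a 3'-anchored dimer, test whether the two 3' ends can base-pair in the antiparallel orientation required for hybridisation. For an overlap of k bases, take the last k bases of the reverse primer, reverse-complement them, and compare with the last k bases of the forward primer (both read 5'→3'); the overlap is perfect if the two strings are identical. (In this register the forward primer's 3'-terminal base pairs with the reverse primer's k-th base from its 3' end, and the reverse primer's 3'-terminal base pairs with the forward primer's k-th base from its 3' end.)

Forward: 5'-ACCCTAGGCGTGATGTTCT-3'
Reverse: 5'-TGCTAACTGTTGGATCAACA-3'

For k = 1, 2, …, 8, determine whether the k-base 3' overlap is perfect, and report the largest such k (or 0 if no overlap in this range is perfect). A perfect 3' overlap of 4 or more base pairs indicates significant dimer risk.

Last 8 bases (5'→3') — forward …GATGTTCT, reverse …GATCAACA.
Reverse complement of the reverse primer's last 8 bases: TGTTGATC; its first k bases are the reverse complement of the reverse primer's last k bases, so a perfect k-base overlap needs the forward primer's last k bases to equal them.
Comparing (forward last k vs required): k=1: T vs T ✓; k=2: CT vs TG ✗; k=3: TCT vs TGT ✗; k=4: TTCT vs TGTT ✗; k=5: GTTCT vs TGTTG ✗; k=6: TGTTCT vs TGTTGA ✗; k=7: ATGTTCT vs TGTTGAT ✗; k=8: GATGTTCT vs TGTTGATC ✗.
Only k = 1 is perfect, so the longest perfect 3' overlap is 1.

Longest perfect overlap: 1 complementary base pair; below the dimer-risk threshold (threshold 4).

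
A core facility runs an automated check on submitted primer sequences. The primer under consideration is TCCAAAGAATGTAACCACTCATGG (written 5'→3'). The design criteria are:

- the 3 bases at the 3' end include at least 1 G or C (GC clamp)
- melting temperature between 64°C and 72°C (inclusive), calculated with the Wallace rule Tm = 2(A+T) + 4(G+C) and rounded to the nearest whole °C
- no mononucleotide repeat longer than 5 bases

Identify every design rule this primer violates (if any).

Base counts: A=9, T=5, G=4, C=6 (length 24).
GC clamp: 3' end TGG has 2 G/C ✓
Tm: Tm = 2·14 + 4·10 = 68°C ✓
homopolymer run: longest run = 3 ✓

Meets all criteria.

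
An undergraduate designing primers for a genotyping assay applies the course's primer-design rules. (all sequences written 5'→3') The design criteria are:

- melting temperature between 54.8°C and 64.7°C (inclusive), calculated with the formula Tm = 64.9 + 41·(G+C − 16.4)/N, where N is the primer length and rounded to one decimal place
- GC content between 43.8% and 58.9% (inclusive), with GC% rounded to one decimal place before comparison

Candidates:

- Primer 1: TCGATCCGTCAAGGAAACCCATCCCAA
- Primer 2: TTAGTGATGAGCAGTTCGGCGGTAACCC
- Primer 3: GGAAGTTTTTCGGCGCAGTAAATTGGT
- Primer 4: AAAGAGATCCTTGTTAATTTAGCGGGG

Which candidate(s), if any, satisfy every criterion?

Primer 1, Primer 2 and Primer 3.

Primer 1 (27 nt, A=9 T=4 G=4 C=10): Tm = 64.9 + 41·(14 − 16.4)/27 = 61.3°C ✓; GC 14/27 = 51.9% ✓ — passes.
Primer 2 (28 nt, A=6 T=7 G=9 C=6): Tm = 64.9 + 41·(15 − 16.4)/28 = 62.9°C ✓; GC 15/28 = 53.6% ✓ — passes.
Primer 3 (27 nt, A=6 T=9 G=9 C=3): Tm = 64.9 + 41·(12 − 16.4)/27 = 58.2°C ✓; GC 12/27 = 44.4% ✓ — passes.
Primer 4 (27 nt, A=8 T=8 G=8 C=3): Tm = 64.9 + 41·(11 − 16.4)/27 = 56.7°C ✓; GC 11/27 = 40.7%, outside 43.8–58.9% ✗ — fails.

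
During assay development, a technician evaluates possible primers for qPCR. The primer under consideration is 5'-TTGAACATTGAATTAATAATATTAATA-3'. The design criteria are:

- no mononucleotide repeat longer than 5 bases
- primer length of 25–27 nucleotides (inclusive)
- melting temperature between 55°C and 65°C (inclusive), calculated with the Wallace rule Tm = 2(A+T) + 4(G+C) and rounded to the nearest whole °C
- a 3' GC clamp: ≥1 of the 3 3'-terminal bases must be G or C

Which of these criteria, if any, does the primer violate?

Fails: GC clamp.

Base counts: A=13, T=11, G=2, C=1 (length 27).
homopolymer run: longest run = 2 ✓
length: length 27 ✓
Tm: Tm = 2·24 + 4·3 = 60°C ✓
GC clamp: 3' end ATA has 0 G/C, need ≥1 ✗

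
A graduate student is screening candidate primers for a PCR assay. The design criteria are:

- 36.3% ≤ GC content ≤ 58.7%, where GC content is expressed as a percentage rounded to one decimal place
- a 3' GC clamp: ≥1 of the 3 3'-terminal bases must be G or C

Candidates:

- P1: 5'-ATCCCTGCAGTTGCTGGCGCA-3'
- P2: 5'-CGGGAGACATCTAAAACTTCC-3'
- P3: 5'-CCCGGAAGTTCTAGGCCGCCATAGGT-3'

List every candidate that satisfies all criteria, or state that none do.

P2 only.

P1 (21 nt, A=3 T=5 G=6 C=7): GC 13/21 = 61.9%, outside 36.3–58.7% ✗; 3' end GCA has 2 G/C ✓ — fails.
P2 (21 nt, A=7 T=4 G=4 C=6): GC 10/21 = 47.6% ✓; 3' end TCC has 2 G/C ✓ — passes.
P3 (26 nt, A=5 T=5 G=8 C=8): GC 16/26 = 61.5%, outside 36.3–58.7% ✗; 3' end GGT has 2 G/C ✓ — fails.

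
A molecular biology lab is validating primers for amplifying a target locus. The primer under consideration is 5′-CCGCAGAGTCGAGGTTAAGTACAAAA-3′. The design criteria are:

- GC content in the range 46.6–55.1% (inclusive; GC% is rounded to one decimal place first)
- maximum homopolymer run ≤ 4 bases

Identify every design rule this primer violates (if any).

Base counts: A=10, T=4, G=7, C=5 (length 26).
GC content: GC 12/26 = 46.2%, outside 46.6–55.1% ✗
homopolymer run: longest run = 4 ✓

Fails: GC content.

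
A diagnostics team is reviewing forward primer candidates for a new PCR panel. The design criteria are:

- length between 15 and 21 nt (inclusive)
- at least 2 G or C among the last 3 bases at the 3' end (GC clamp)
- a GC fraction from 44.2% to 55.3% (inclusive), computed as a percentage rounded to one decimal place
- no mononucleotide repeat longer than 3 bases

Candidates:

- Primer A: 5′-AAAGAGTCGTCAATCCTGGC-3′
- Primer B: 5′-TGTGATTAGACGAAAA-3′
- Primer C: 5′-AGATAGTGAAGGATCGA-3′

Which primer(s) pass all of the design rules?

Primer A (20 nt, A=6 T=4 G=5 C=5): length 20 ✓; 3' end GGC has 3 G/C ✓; GC 10/20 = 50.0% ✓; longest run = 3 ✓ — passes.
Primer B (16 nt, A=7 T=4 G=4 C=1): length 16 ✓; 3' end AAA has 0 G/C, need ≥2 ✗; GC 5/16 = 31.3%, outside 44.2–55.3% ✗; longest run = 4, exceeds 3 ✗ — fails.
Primer C (17 nt, A=7 T=3 G=6 C=1): length 17 ✓; 3' end CGA has 2 G/C ✓; GC 7/17 = 41.2%, outside 44.2–55.3% ✗; longest run = 2 ✓ — fails.

Primer A only.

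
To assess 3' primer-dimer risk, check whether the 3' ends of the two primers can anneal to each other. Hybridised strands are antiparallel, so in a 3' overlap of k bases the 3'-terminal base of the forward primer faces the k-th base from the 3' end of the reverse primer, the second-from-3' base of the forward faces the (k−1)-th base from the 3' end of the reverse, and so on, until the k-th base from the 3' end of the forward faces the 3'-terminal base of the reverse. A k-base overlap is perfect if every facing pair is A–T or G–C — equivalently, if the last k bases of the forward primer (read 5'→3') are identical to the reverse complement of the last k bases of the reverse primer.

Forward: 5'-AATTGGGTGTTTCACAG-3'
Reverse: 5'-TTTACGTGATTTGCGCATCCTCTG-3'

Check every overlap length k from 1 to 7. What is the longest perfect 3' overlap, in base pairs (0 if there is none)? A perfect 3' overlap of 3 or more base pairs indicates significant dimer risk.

Longest perfect overlap: 3 complementary base pairs; significant dimer risk (threshold 3).

Last 7 bases (5'→3') — forward …TTCACAG, reverse …TCCTCTG.
Reverse complement of the reverse primer's last 7 bases: CAGAGGA; its first k bases are the reverse complement of the reverse primer's last k bases, so a perfect k-base overlap needs the forward primer's last k bases to equal them.
Comparing (forward last k vs required): k=1: G vs C ✗; k=2: AG vs CA ✗; k=3: CAG vs CAG ✓; k=4: ACAG vs CAGA ✗; k=5: CACAG vs CAGAG ✗; k=6: TCACAG vs CAGAGG ✗; k=7: TTCACAG vs CAGAGGA ✗.
Only k = 3 is perfect, so the longest perfect 3' overlap is 3.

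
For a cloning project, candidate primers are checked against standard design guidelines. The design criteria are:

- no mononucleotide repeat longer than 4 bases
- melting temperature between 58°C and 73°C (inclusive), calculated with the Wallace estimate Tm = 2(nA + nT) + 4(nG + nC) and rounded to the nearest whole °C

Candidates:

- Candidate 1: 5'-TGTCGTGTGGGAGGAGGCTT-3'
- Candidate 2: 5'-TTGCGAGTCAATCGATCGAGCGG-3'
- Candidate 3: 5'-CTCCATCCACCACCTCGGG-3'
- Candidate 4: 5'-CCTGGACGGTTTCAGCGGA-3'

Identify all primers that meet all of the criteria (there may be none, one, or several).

Candidate 1, Candidate 2, Candidate 3 and Candidate 4.

Candidate 1 (20 nt, A=2 T=6 G=10 C=2): longest run = 3 ✓; Tm = 2·8 + 4·12 = 64°C ✓ — passes.
Candidate 2 (23 nt, A=5 T=5 G=8 C=5): longest run = 2 ✓; Tm = 2·10 + 4·13 = 72°C ✓ — passes.
Candidate 3 (19 nt, A=3 T=3 G=3 C=10): longest run = 3 ✓; Tm = 2·6 + 4·13 = 64°C ✓ — passes.
Candidate 4 (19 nt, A=3 T=4 G=7 C=5): longest run = 3 ✓; Tm = 2·7 + 4·12 = 62°C ✓ — passes.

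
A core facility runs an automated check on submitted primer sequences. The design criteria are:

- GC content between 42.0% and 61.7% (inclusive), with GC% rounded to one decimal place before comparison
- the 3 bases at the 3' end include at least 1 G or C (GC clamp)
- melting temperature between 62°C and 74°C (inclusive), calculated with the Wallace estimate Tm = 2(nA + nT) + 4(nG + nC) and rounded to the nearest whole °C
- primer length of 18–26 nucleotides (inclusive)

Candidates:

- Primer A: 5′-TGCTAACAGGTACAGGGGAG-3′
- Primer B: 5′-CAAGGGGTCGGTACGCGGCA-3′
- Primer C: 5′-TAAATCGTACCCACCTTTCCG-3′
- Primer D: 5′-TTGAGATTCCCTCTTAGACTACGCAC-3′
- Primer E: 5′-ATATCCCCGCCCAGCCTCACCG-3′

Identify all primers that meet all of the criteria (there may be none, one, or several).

Primer A (20 nt, A=6 T=3 G=8 C=3): GC 11/20 = 55.0% ✓; 3' end GAG has 2 G/C ✓; Tm = 2·9 + 4·11 = 62°C ✓; length 20 ✓ — passes.
Primer B (20 nt, A=4 T=2 G=9 C=5): GC 14/20 = 70.0%, outside 42.0–61.7% ✗; 3' end GCA has 2 G/C ✓; Tm = 2·6 + 4·14 = 68°C ✓; length 20 ✓ — fails.
Primer C (21 nt, A=5 T=6 G=2 C=8): GC 10/21 = 47.6% ✓; 3' end CCG has 3 G/C ✓; Tm = 2·11 + 4·10 = 62°C ✓; length 21 ✓ — passes.
Primer D (26 nt, A=6 T=8 G=4 C=8): GC 12/26 = 46.2% ✓; 3' end CAC has 2 G/C ✓; Tm = 2·14 + 4·12 = 76°C, outside 62–74°C ✗; length 26 ✓ — fails.
Primer E (22 nt, A=4 T=3 G=3 C=12): GC 15/22 = 68.2%, outside 42.0–61.7% ✗; 3' end CCG has 3 G/C ✓; Tm = 2·7 + 4·15 = 74°C ✓; length 22 ✓ — fails.

Primer A and Primer C.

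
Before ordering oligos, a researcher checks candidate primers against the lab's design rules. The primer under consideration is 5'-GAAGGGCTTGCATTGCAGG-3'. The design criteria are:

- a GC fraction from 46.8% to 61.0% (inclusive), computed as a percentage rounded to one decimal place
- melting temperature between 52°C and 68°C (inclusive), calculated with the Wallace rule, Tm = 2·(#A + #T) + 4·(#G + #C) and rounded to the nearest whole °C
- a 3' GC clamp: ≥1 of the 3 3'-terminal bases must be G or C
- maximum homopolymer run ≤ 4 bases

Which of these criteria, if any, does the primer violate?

Base counts: A=4, T=4, G=8, C=3 (length 19).
GC content: GC 11/19 = 57.9% ✓
Tm: Tm = 2·8 + 4·11 = 60°C ✓
GC clamp: 3' end AGG has 2 G/C ✓
homopolymer run: longest run = 3 ✓

Meets all criteria.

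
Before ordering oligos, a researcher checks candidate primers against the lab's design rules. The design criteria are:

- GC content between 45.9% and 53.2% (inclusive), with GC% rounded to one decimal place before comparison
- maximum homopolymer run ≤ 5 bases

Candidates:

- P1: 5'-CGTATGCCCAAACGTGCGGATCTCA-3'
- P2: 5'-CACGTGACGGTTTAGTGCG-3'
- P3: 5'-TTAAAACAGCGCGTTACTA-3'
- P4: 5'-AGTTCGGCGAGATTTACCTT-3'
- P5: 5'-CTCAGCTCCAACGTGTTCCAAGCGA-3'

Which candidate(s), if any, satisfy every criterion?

None of the candidates satisfy all criteria.

P1 (25 nt, A=6 T=5 G=6 C=8): GC 14/25 = 56.0%, outside 45.9–53.2% ✗; longest run = 3 ✓ — fails.
P2 (19 nt, A=3 T=5 G=7 C=4): GC 11/19 = 57.9%, outside 45.9–53.2% ✗; longest run = 3 ✓ — fails.
P3 (19 nt, A=7 T=5 G=3 C=4): GC 7/19 = 36.8%, outside 45.9–53.2% ✗; longest run = 4 ✓ — fails.
P4 (20 nt, A=4 T=7 G=5 C=4): GC 9/20 = 45.0%, outside 45.9–53.2% ✗; longest run = 3 ✓ — fails.
P5 (25 nt, A=6 T=5 G=5 C=9): GC 14/25 = 56.0%, outside 45.9–53.2% ✗; longest run = 2 ✓ — fails.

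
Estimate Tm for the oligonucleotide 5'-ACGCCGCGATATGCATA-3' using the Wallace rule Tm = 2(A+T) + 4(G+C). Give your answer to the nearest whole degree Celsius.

Base counts: A=5, T=3, G=4, C=5 (length 17).
Tm = 2·(5+3) + 4·(4+5) = 2·8 + 4·9 = 16 + 36 = 52°C.

52°C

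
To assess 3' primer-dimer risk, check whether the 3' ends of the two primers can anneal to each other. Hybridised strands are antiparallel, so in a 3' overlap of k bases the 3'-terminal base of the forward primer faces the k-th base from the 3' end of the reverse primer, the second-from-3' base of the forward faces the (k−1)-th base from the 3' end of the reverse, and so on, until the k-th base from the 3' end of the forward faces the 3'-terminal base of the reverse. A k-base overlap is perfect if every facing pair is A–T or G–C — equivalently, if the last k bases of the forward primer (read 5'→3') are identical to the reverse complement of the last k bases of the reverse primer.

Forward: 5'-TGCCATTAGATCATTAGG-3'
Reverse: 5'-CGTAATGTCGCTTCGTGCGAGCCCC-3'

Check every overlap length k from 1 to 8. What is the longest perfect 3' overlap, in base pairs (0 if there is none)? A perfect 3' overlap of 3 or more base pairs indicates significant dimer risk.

Longest perfect overlap: 2 complementary base pairs; below the dimer-risk threshold (threshold 3).

Last 8 bases (5'→3') — forward …TCATTAGG, reverse …CGAGCCCC.
Reverse complement of the reverse primer's last 8 bases: GGGGCTCG; its first k bases are the reverse complement of the reverse primer's last k bases, so a perfect k-base overlap needs the forward primer's last k bases to equal them.
Comparing (forward last k vs required): k=1: G vs G ✓; k=2: GG vs GG ✓; k=3: AGG vs GGG ✗; k=4: TAGG vs GGGG ✗; k=5: TTAGG vs GGGGC ✗; k=6: ATTAGG vs GGGGCT ✗; k=7: CATTAGG vs GGGGCTC ✗; k=8: TCATTAGG vs GGGGCTCG ✗.
Perfect overlaps at k = 1, 2; the largest is 2.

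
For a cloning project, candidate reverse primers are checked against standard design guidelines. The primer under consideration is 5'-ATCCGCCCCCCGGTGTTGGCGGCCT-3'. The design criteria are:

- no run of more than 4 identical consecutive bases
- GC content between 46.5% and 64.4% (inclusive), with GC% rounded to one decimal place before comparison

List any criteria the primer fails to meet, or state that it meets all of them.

Fails: homopolymer run, GC content.

Base counts: A=1, T=5, G=8, C=11 (length 25).
homopolymer run: longest run = 6, exceeds 4 ✗
GC content: GC 19/25 = 76.0%, outside 46.5–64.4% ✗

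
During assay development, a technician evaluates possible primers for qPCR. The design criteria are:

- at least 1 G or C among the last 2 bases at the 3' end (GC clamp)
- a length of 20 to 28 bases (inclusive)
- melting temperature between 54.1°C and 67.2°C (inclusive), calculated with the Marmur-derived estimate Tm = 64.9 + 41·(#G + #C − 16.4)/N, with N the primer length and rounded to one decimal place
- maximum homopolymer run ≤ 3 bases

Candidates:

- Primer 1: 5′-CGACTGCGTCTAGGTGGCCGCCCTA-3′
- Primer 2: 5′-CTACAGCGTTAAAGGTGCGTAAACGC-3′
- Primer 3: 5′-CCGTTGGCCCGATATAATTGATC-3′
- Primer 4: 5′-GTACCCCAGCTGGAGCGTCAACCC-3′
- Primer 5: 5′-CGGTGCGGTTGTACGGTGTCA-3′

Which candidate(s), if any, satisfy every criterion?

Primer 2, Primer 3 and Primer 5.

Primer 1 (25 nt, A=3 T=5 G=8 C=9): 3' end TA has 0 G/C, need ≥1 ✗; length 25 ✓; Tm = 64.9 + 41·(17 − 16.4)/25 = 65.9°C ✓; longest run = 3 ✓ — fails.
Primer 2 (26 nt, A=8 T=5 G=7 C=6): 3' end GC has 2 G/C ✓; length 26 ✓; Tm = 64.9 + 41·(13 − 16.4)/26 = 59.5°C ✓; longest run = 3 ✓ — passes.
Primer 3 (23 nt, A=5 T=7 G=5 C=6): 3' end TC has 1 G/C ✓; length 23 ✓; Tm = 64.9 + 41·(11 − 16.4)/23 = 55.3°C ✓; longest run = 3 ✓ — passes.
Primer 4 (24 nt, A=5 T=3 G=6 C=10): 3' end CC has 2 G/C ✓; length 24 ✓; Tm = 64.9 + 41·(16 − 16.4)/24 = 64.2°C ✓; longest run = 4, exceeds 3 ✗ — fails.
Primer 5 (21 nt, A=2 T=6 G=9 C=4): 3' end CA has 1 G/C ✓; length 21 ✓; Tm = 64.9 + 41·(13 − 16.4)/21 = 58.3°C ✓; longest run = 2 ✓ — passes.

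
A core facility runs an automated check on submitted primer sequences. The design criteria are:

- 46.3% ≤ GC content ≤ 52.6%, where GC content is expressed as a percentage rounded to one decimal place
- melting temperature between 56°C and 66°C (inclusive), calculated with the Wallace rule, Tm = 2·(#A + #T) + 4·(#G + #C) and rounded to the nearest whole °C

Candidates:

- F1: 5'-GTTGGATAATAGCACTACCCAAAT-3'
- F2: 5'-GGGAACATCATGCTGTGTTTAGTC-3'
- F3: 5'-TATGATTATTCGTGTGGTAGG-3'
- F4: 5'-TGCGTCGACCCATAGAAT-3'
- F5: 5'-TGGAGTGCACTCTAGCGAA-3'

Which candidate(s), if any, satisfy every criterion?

F1 (24 nt, A=9 T=6 G=4 C=5): GC 9/24 = 37.5%, outside 46.3–52.6% ✗; Tm = 2·15 + 4·9 = 66°C ✓ — fails.
F2 (24 nt, A=5 T=8 G=7 C=4): GC 11/24 = 45.8%, outside 46.3–52.6% ✗; Tm = 2·13 + 4·11 = 70°C, outside 56–66°C ✗ — fails.
F3 (21 nt, A=4 T=9 G=7 C=1): GC 8/21 = 38.1%, outside 46.3–52.6% ✗; Tm = 2·13 + 4·8 = 58°C ✓ — fails.
F4 (18 nt, A=5 T=4 G=4 C=5): GC 9/18 = 50.0% ✓; Tm = 2·9 + 4·9 = 54°C, outside 56–66°C ✗ — fails.
F5 (19 nt, A=5 T=4 G=6 C=4): GC 10/19 = 52.6% ✓; Tm = 2·9 + 4·10 = 58°C ✓ — passes.

F5 only.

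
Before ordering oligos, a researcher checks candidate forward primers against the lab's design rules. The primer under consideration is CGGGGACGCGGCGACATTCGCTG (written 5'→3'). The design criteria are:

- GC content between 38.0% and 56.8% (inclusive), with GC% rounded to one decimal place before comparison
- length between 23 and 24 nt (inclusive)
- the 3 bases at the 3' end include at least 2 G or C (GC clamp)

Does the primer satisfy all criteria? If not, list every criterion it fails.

Base counts: A=3, T=3, G=10, C=7 (length 23).
GC content: GC 17/23 = 73.9%, outside 38.0–56.8% ✗
length: length 23 ✓
GC clamp: 3' end CTG has 2 G/C ✓

Fails: GC content.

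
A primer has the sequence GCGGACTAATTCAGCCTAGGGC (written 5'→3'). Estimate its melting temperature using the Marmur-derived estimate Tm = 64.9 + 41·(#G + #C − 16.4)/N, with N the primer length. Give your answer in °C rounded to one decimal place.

Base counts: A=5, T=4, G=7, C=6; G+C = 13, N = 22.
Tm = 64.9 + 41·(13 − 16.4)/22 = 64.9 + -139.40/22 = 58.6°C.

58.6°C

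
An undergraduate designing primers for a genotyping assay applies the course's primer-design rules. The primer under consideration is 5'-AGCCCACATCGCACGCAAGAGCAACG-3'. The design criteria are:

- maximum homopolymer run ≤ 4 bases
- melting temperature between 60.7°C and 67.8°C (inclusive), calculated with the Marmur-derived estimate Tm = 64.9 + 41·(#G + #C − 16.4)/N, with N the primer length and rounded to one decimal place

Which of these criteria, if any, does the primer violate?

Meets all criteria.

Base counts: A=9, T=1, G=6, C=10 (length 26).
homopolymer run: longest run = 3 ✓
Tm: Tm = 64.9 + 41·(16 − 16.4)/26 = 64.3°C ✓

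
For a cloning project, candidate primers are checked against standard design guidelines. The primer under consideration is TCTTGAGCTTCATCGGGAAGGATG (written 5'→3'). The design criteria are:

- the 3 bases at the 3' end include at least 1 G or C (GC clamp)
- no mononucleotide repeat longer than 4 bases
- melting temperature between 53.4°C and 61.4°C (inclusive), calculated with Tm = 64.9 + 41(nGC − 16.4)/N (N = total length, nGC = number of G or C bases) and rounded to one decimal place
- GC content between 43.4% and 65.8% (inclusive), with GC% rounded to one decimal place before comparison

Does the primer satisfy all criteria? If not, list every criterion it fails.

Meets all criteria.

Base counts: A=5, T=7, G=8, C=4 (length 24).
GC clamp: 3' end ATG has 1 G/C ✓
homopolymer run: longest run = 3 ✓
Tm: Tm = 64.9 + 41·(12 − 16.4)/24 = 57.4°C ✓
GC content: GC 12/24 = 50.0% ✓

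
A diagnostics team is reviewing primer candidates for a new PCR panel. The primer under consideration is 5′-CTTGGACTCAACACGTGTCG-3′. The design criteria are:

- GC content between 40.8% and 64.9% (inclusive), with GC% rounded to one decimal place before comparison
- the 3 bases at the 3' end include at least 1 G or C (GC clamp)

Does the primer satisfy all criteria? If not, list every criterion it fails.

Base counts: A=4, T=5, G=5, C=6 (length 20).
GC content: GC 11/20 = 55.0% ✓
GC clamp: 3' end TCG has 2 G/C ✓

Meets all criteria.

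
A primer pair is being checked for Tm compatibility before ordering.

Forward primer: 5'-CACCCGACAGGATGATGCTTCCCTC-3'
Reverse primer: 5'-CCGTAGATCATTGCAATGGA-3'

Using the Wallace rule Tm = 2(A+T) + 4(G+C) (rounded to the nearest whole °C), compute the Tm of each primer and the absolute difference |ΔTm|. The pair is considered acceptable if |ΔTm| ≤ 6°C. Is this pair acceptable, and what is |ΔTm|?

Forward: A=5 T=5 G=5 C=10 → Tm = 2·10 + 4·15 = 80°C.
Reverse: A=6 T=5 G=5 C=4 → Tm = 2·11 + 4·9 = 58°C.
|ΔTm| = |80 − 58| = 22°C, > 6°C.

|ΔTm| = 22°C; the pair is not acceptable.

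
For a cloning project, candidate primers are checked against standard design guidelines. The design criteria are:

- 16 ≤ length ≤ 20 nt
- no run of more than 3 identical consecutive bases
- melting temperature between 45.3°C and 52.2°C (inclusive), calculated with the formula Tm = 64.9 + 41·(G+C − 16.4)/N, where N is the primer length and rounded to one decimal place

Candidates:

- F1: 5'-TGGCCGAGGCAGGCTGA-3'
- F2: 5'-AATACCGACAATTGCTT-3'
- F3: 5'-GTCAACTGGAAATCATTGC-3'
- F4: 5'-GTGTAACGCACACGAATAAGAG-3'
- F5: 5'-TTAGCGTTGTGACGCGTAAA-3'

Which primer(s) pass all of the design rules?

F3 and F5.

F1 (17 nt, A=3 T=2 G=8 C=4): length 17 ✓; longest run = 2 ✓; Tm = 64.9 + 41·(12 − 16.4)/17 = 54.3°C, outside 45.3–52.2°C ✗ — fails.
F2 (17 nt, A=6 T=5 G=2 C=4): length 17 ✓; longest run = 2 ✓; Tm = 64.9 + 41·(6 − 16.4)/17 = 39.8°C, outside 45.3–52.2°C ✗ — fails.
F3 (19 nt, A=6 T=5 G=4 C=4): length 19 ✓; longest run = 3 ✓; Tm = 64.9 + 41·(8 − 16.4)/19 = 46.8°C ✓ — passes.
F4 (22 nt, A=9 T=3 G=6 C=4): length 22, outside 16–20 ✗; longest run = 2 ✓; Tm = 64.9 + 41·(10 − 16.4)/22 = 53.0°C, outside 45.3–52.2°C ✗ — fails.
F5 (20 nt, A=5 T=6 G=6 C=3): length 20 ✓; longest run = 3 ✓; Tm = 64.9 + 41·(9 − 16.4)/20 = 49.7°C ✓ — passes.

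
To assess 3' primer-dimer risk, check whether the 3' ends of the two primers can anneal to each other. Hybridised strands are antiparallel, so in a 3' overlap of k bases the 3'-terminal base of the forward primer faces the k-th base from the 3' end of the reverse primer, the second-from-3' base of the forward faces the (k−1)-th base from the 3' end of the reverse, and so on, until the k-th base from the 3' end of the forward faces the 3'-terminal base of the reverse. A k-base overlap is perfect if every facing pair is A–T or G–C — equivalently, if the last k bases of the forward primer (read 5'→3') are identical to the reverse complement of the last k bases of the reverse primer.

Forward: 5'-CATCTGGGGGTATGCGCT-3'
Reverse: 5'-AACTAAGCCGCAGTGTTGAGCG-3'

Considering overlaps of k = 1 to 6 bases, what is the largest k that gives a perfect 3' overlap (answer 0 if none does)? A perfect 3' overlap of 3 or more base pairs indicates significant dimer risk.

Last 6 bases (5'→3') — forward …TGCGCT, reverse …TGAGCG.
Reverse complement of the reverse primer's last 6 bases: CGCTCA; its first k bases are the reverse complement of the reverse primer's last k bases, so a perfect k-base overlap needs the forward primer's last k bases to equal them.
Comparing (forward last k vs required): k=1: T vs C ✗; k=2: CT vs CG ✗; k=3: GCT vs CGC ✗; k=4: CGCT vs CGCT ✓; k=5: GCGCT vs CGCTC ✗; k=6: TGCGCT vs CGCTCA ✗.
Only k = 4 is perfect, so the longest perfect 3' overlap is 4.

Longest perfect overlap: 4 complementary base pairs; significant dimer risk (threshold 3).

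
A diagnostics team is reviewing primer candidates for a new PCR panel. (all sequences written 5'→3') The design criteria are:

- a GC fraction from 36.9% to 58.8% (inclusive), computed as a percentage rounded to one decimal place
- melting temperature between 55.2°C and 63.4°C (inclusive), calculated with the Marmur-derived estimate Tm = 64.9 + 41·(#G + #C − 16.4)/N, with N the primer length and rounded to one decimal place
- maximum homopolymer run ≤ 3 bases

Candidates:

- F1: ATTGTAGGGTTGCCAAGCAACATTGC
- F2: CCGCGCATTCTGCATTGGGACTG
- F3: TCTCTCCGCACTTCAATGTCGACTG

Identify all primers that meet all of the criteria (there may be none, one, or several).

F1 and F3.

F1 (26 nt, A=7 T=7 G=7 C=5): GC 12/26 = 46.2% ✓; Tm = 64.9 + 41·(12 − 16.4)/26 = 58.0°C ✓; longest run = 3 ✓ — passes.
F2 (23 nt, A=3 T=6 G=7 C=7): GC 14/23 = 60.9%, outside 36.9–58.8% ✗; Tm = 64.9 + 41·(14 − 16.4)/23 = 60.6°C ✓; longest run = 3 ✓ — fails.
F3 (25 nt, A=4 T=8 G=4 C=9): GC 13/25 = 52.0% ✓; Tm = 64.9 + 41·(13 − 16.4)/25 = 59.3°C ✓; longest run = 2 ✓ — passes.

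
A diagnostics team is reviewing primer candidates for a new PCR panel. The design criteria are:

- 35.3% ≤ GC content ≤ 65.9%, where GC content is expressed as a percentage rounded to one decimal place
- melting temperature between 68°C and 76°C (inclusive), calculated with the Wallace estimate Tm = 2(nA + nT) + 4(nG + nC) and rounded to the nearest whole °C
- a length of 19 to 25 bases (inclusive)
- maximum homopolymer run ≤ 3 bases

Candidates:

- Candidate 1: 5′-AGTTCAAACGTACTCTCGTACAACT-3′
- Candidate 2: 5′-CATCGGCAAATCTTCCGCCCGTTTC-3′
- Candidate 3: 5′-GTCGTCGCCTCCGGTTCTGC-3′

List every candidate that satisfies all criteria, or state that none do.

Candidate 1 (25 nt, A=8 T=7 G=3 C=7): GC 10/25 = 40.0% ✓; Tm = 2·15 + 4·10 = 70°C ✓; length 25 ✓; longest run = 3 ✓ — passes.
Candidate 2 (25 nt, A=4 T=7 G=4 C=10): GC 14/25 = 56.0% ✓; Tm = 2·11 + 4·14 = 78°C, outside 68–76°C ✗; length 25 ✓; longest run = 3 ✓ — fails.
Candidate 3 (20 nt, A=0 T=6 G=6 C=8): GC 14/20 = 70.0%, outside 35.3–65.9% ✗; Tm = 2·6 + 4·14 = 68°C ✓; length 20 ✓; longest run = 2 ✓ — fails.

Candidate 1 only.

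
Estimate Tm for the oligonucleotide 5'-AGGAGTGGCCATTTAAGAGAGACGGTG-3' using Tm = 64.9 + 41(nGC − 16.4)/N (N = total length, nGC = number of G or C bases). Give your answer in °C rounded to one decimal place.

Base counts: A=8, T=5, G=11, C=3; G+C = 14, N = 27.
Tm = 64.9 + 41·(14 − 16.4)/27 = 64.9 + -98.40/27 = 61.3°C.

61.3°C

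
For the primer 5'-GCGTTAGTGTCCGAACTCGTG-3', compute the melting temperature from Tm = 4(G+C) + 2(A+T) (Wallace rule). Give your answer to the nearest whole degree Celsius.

Base counts: A=3, T=6, G=7, C=5 (length 21).
Tm = 2·(3+6) + 4·(7+5) = 2·9 + 4·12 = 18 + 48 = 66°C.

66°C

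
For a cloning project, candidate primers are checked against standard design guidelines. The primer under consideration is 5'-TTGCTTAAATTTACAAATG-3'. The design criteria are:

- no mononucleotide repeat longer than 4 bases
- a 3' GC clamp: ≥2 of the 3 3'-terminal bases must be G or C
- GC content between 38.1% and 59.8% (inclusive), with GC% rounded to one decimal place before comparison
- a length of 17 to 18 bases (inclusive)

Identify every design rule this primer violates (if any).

Fails: GC clamp, GC content, length.

Base counts: A=7, T=8, G=2, C=2 (length 19).
homopolymer run: longest run = 3 ✓
GC clamp: 3' end ATG has 1 G/C, need ≥2 ✗
GC content: GC 4/19 = 21.1%, outside 38.1–59.8% ✗
length: length 19, outside 17–18 ✗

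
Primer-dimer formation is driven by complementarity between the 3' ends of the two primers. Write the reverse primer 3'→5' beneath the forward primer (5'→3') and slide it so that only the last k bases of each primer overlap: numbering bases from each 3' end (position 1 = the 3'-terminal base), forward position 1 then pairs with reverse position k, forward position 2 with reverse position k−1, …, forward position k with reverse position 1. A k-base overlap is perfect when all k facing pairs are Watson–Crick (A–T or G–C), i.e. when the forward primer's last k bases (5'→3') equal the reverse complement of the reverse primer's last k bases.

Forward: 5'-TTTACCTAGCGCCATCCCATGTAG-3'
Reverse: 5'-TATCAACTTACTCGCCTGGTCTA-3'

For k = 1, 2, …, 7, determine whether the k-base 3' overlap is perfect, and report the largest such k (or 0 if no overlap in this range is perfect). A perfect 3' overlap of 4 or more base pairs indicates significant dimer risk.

Longest perfect overlap: 3 complementary base pairs; below the dimer-risk threshold (threshold 4).

Last 7 bases (5'→3') — forward …CATGTAG, reverse …TGGTCTA.
Reverse complement of the reverse primer's last 7 bases: TAGACCA; its first k bases are the reverse complement of the reverse primer's last k bases, so a perfect k-base overlap needs the forward primer's last k bases to equal them.
Comparing (forward last k vs required): k=1: G vs T ✗; k=2: AG vs TA ✗; k=3: TAG vs TAG ✓; k=4: GTAG vs TAGA ✗; k=5: TGTAG vs TAGAC ✗; k=6: ATGTAG vs TAGACC ✗; k=7: CATGTAG vs TAGACCA ✗.
Only k = 3 is perfect, so the longest perfect 3' overlap is 3.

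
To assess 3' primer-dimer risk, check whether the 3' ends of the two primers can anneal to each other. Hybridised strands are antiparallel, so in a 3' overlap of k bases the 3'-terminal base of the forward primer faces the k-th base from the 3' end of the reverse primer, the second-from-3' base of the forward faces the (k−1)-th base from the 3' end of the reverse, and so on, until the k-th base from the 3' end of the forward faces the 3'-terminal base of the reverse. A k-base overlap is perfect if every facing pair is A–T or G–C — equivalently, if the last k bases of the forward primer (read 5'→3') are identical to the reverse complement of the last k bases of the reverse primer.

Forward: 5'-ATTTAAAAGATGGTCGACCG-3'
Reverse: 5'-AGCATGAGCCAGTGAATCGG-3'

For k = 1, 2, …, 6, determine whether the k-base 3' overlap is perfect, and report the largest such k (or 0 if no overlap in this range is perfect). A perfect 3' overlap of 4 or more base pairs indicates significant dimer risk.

Longest perfect overlap: 3 complementary base pairs; below the dimer-risk threshold (threshold 4).

Last 6 bases (5'→3') — forward …CGACCG, reverse …AATCGG.
Reverse complement of the reverse primer's last 6 bases: CCGATT; its first k bases are the reverse complement of the reverse primer's last k bases, so a perfect k-base overlap needs the forward primer's last k bases to equal them.
Comparing (forward last k vs required): k=1: G vs C ✗; k=2: CG vs CC ✗; k=3: CCG vs CCG ✓; k=4: ACCG vs CCGA ✗; k=5: GACCG vs CCGAT ✗; k=6: CGACCG vs CCGATT ✗.
Only k = 3 is perfect, so the longest perfect 3' overlap is 3.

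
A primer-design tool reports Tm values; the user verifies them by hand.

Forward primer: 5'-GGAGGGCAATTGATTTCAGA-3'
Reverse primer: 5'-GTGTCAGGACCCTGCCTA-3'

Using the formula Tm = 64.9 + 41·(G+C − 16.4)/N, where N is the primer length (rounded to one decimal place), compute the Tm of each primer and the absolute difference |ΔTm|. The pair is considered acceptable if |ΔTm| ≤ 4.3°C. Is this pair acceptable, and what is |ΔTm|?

Forward: G+C = 9, N = 20 → Tm = 64.9 + 41·(9 − 16.4)/20 = 49.7°C.
Reverse: G+C = 11, N = 18 → Tm = 64.9 + 41·(11 − 16.4)/18 = 52.6°C.
|ΔTm| = |49.7 − 52.6| = 2.9°C, ≤ 4.3°C.

|ΔTm| = 2.9°C; the pair is acceptable.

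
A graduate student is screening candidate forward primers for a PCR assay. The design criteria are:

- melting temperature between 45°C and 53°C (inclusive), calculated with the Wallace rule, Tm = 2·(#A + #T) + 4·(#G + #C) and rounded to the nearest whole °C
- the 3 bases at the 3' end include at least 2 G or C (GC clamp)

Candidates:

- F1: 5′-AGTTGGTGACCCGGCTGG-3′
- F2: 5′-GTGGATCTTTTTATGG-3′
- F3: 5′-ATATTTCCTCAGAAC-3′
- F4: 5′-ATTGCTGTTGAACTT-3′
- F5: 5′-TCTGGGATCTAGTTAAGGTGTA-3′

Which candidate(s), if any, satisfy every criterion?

F1 (18 nt, A=2 T=4 G=8 C=4): Tm = 2·6 + 4·12 = 60°C, outside 45–53°C ✗; 3' end TGG has 2 G/C ✓ — fails.
F2 (16 nt, A=2 T=8 G=5 C=1): Tm = 2·10 + 4·6 = 44°C, outside 45–53°C ✗; 3' end TGG has 2 G/C ✓ — fails.
F3 (15 nt, A=5 T=5 G=1 C=4): Tm = 2·10 + 4·5 = 40°C, outside 45–53°C ✗; 3' end AAC has 1 G/C, need ≥2 ✗ — fails.
F4 (15 nt, A=3 T=7 G=3 C=2): Tm = 2·10 + 4·5 = 40°C, outside 45–53°C ✗; 3' end CTT has 1 G/C, need ≥2 ✗ — fails.
F5 (22 nt, A=5 T=8 G=7 C=2): Tm = 2·13 + 4·9 = 62°C, outside 45–53°C ✗; 3' end GTA has 1 G/C, need ≥2 ✗ — fails.

None of the candidates satisfy all criteria.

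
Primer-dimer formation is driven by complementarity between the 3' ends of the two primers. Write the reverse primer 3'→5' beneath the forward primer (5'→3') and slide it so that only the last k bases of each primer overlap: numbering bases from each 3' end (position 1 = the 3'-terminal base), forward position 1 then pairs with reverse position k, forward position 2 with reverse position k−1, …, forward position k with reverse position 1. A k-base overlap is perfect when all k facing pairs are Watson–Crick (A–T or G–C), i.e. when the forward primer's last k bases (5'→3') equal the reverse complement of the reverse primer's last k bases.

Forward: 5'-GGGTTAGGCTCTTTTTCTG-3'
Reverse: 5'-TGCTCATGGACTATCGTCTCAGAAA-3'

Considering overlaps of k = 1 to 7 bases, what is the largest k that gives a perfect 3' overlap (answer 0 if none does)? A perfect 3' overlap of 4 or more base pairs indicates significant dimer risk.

Longest perfect overlap: 6 complementary base pairs; significant dimer risk (threshold 4).

Last 7 bases (5'→3') — forward …TTTTCTG, reverse …TCAGAAA.
Reverse complement of the reverse primer's last 7 bases: TTTCTGA; its first k bases are the reverse complement of the reverse primer's last k bases, so a perfect k-base overlap needs the forward primer's last k bases to equal them.
Comparing (forward last k vs required): k=1: G vs T ✗; k=2: TG vs TT ✗; k=3: CTG vs TTT ✗; k=4: TCTG vs TTTC ✗; k=5: TTCTG vs TTTCT ✗; k=6: TTTCTG vs TTTCTG ✓; k=7: TTTTCTG vs TTTCTGA ✗.
Only k = 6 is perfect, so the longest perfect 3' overlap is 6.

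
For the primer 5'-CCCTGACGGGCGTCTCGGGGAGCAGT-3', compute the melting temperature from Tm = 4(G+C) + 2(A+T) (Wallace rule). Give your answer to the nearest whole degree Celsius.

90°C

Base counts: A=3, T=4, G=11, C=8 (length 26).
Tm = 2·(3+4) + 4·(11+8) = 2·7 + 4·19 = 14 + 76 = 90°C.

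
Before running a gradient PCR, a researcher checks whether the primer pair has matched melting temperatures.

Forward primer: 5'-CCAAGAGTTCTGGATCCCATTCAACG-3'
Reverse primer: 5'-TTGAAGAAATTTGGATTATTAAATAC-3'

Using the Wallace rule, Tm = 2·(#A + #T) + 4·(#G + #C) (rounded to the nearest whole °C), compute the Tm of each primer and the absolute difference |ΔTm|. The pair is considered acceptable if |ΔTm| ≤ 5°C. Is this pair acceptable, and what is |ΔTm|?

|ΔTm| = 16°C; the pair is not acceptable.

Forward: A=7 T=6 G=5 C=8 → Tm = 2·13 + 4·13 = 78°C.
Reverse: A=11 T=10 G=4 C=1 → Tm = 2·21 + 4·5 = 62°C.
|ΔTm| = |78 − 62| = 16°C, > 5°C.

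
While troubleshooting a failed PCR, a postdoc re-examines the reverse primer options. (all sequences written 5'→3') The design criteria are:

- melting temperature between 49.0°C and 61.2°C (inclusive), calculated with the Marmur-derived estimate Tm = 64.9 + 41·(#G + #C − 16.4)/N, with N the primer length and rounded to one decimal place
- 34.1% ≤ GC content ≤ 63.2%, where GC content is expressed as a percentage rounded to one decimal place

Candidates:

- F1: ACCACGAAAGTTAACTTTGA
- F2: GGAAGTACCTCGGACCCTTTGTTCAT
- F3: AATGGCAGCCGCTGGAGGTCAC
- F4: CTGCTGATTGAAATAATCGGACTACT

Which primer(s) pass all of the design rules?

F2 and F4.

F1 (20 nt, A=8 T=5 G=3 C=4): Tm = 64.9 + 41·(7 − 16.4)/20 = 45.6°C, outside 49.0–61.2°C ✗; GC 7/20 = 35.0% ✓ — fails.
F2 (26 nt, A=5 T=8 G=6 C=7): Tm = 64.9 + 41·(13 − 16.4)/26 = 59.5°C ✓; GC 13/26 = 50.0% ✓ — passes.
F3 (22 nt, A=5 T=3 G=8 C=6): Tm = 64.9 + 41·(14 − 16.4)/22 = 60.4°C ✓; GC 14/22 = 63.6%, outside 34.1–63.2% ✗ — fails.
F4 (26 nt, A=8 T=8 G=5 C=5): Tm = 64.9 + 41·(10 − 16.4)/26 = 54.8°C ✓; GC 10/26 = 38.5% ✓ — passes.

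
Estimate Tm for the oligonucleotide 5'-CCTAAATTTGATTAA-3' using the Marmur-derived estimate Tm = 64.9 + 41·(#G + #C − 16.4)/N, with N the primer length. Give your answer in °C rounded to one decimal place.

Base counts: A=6, T=6, G=1, C=2; G+C = 3, N = 15.
Tm = 64.9 + 41·(3 − 16.4)/15 = 64.9 + -549.40/15 = 28.3°C.

28.3°C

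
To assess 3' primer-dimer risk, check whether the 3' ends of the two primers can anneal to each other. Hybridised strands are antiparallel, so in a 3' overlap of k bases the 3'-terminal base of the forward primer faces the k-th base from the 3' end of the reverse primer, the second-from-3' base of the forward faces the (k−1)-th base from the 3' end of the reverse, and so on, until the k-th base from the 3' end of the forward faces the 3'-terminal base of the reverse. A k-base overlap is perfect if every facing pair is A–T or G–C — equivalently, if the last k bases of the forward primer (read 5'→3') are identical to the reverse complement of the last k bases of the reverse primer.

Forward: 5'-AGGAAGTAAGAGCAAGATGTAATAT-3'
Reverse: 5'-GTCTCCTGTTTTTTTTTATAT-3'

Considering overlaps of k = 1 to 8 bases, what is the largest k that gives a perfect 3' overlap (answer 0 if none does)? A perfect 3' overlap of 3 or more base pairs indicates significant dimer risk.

Last 8 bases (5'→3') — forward …TGTAATAT, reverse …TTTTATAT.
Reverse complement of the reverse primer's last 8 bases: ATATAAAA; its first k bases are the reverse complement of the reverse primer's last k bases, so a perfect k-base overlap needs the forward primer's last k bases to equal them.
Comparing (forward last k vs required): k=1: T vs A ✗; k=2: AT vs AT ✓; k=3: TAT vs ATA ✗; k=4: ATAT vs ATAT ✓; k=5: AATAT vs ATATA ✗; k=6: TAATAT vs ATATAA ✗; k=7: GTAATAT vs ATATAAA ✗; k=8: TGTAATAT vs ATATAAAA ✗.
Perfect overlaps at k = 2, 4; the largest is 4.

Longest perfect overlap: 4 complementary base pairs; significant dimer risk (threshold 3).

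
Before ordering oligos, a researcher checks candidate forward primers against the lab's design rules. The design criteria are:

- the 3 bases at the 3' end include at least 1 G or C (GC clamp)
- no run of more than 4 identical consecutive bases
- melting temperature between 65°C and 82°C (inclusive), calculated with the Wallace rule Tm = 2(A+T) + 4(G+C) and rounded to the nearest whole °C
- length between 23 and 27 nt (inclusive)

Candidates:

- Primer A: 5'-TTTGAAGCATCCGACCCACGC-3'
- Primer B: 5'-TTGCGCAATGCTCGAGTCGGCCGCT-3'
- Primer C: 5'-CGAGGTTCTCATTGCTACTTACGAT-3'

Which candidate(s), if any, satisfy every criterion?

Primer A (21 nt, A=5 T=4 G=4 C=8): 3' end CGC has 3 G/C ✓; longest run = 3 ✓; Tm = 2·9 + 4·12 = 66°C ✓; length 21, outside 23–27 ✗ — fails.
Primer B (25 nt, A=3 T=6 G=8 C=8): 3' end GCT has 2 G/C ✓; longest run = 2 ✓; Tm = 2·9 + 4·16 = 82°C ✓; length 25 ✓ — passes.
Primer C (25 nt, A=5 T=9 G=5 C=6): 3' end GAT has 1 G/C ✓; longest run = 2 ✓; Tm = 2·14 + 4·11 = 72°C ✓; length 25 ✓ — passes.

Primer B and Primer C.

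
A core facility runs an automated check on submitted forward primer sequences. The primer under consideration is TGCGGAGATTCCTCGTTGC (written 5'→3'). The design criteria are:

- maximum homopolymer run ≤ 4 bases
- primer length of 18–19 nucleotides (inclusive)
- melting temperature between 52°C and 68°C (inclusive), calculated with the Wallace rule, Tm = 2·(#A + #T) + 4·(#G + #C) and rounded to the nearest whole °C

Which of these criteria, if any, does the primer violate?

Base counts: A=2, T=6, G=6, C=5 (length 19).
homopolymer run: longest run = 2 ✓
length: length 19 ✓
Tm: Tm = 2·8 + 4·11 = 60°C ✓

Meets all criteria.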